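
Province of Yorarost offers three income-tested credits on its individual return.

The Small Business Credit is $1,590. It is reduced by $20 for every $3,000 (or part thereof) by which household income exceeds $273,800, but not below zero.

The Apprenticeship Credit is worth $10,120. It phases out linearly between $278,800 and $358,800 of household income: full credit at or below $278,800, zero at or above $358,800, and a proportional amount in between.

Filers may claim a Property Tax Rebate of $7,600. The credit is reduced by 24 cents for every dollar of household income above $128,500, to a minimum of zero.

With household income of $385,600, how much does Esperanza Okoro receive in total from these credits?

Small Business Credit: income exceeds $273,800 by $111,800, which is 38 full-or-partial $3,000 increments; reduction = 38 × $20 = $760, leaving $830.
Apprenticeship Credit: $385,600 is at or above $358,800, so the credit is $0.
Property Tax Rebate: 24% of the $257,100 excess over $128,500 is $61,704 ≥ base, so the credit is $0.
Total: $830 + $0 + $0 = $830.

$830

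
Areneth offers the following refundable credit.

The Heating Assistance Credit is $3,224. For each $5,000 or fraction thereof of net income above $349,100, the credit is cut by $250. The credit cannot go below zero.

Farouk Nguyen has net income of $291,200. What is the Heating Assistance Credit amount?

Heating Assistance Credit: $291,200 is at or below the $349,100 threshold, so the full $3,224 applies.

$3,224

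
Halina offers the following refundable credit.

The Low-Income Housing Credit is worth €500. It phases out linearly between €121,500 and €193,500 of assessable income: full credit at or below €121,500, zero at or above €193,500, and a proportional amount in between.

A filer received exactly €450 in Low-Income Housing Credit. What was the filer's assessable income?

€450 is 450/500 of the full €500, so 50/500 of the €72,000 range has been used: income = €121,500 + €72,000 × 50/500 = €128,700.

€128,700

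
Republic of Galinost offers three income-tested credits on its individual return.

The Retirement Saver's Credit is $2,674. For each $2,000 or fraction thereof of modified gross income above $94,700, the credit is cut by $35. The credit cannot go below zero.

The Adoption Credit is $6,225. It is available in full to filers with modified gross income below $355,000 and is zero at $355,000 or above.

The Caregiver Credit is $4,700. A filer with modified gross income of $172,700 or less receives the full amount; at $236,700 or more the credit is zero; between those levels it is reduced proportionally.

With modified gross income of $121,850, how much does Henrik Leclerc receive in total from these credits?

$13,109

Retirement Saver's Credit: income exceeds $94,700 by $27,150, which is 14 full-or-partial $2,000 increments; reduction = 14 × $35 = $490, leaving $2,184.
Adoption Credit: $121,850 is below the $355,000 cutoff, so the full $6,225 applies.
Caregiver Credit: $121,850 is at or below the $172,700 threshold, so the full $4,700 applies.
Total: $2,184 + $6,225 + $4,700 = $13,109.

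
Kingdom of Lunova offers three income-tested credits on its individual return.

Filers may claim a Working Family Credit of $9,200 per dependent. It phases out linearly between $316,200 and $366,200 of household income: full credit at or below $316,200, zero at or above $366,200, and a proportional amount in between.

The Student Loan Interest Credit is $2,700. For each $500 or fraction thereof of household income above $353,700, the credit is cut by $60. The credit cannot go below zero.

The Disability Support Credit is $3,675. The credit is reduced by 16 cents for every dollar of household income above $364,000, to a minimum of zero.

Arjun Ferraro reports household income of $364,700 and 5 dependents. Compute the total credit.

$6,323

Working Family Credit: base = 5 × $9,200 = $46,000. $364,700 is $48,500 into a $50,000 phase-out range, leaving 1,500/50,000 of the credit: $46,000 × 1,500/50,000 = $1,380.
Student Loan Interest Credit: income exceeds $353,700 by $11,000, which is 22 full-or-partial $500 increments; reduction = 22 × $60 = $1,320, leaving $1,380.
Disability Support Credit: 16% of the $700 excess over $364,000 is $112; credit = $3,675 − $112 = $3,563.
Total: $1,380 + $1,380 + $3,563 = $6,323.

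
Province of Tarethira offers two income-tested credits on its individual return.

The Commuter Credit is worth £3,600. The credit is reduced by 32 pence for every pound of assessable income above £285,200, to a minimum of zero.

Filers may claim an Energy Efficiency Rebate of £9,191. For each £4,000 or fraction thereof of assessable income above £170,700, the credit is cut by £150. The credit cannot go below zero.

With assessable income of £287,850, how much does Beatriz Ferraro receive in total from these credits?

£7,443

Commuter Credit: 32% of the £2,650 excess over £285,200 is £848; credit = £3,600 − £848 = £2,752.
Energy Efficiency Rebate: income exceeds £170,700 by £117,150, which is 30 full-or-partial £4,000 increments; reduction = 30 × £150 = £4,500, leaving £4,691.
Total: £2,752 + £4,691 = £7,443.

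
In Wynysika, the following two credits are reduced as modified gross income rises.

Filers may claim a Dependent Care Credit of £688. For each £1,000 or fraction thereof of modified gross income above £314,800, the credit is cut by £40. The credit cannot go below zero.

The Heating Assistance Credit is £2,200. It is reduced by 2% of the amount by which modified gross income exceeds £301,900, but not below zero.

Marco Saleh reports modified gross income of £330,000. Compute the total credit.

£1,686

Dependent Care Credit: income exceeds £314,800 by £15,200, which is 16 full-or-partial £1,000 increments; reduction = 16 × £40 = £640, leaving £48.
Heating Assistance Credit: 2% of the £28,100 excess over £301,900 is £562; credit = £2,200 − £562 = £1,638.
Total: £48 + £1,638 = £1,686.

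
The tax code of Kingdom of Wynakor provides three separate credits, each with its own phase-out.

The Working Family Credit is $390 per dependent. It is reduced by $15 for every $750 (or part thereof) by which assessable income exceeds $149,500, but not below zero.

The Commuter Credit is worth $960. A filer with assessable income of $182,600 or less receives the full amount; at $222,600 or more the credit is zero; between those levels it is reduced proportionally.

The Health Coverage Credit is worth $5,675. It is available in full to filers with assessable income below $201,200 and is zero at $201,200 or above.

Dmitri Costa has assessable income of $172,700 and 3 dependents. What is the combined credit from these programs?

$7,340

Working Family Credit: base = 3 × $390 = $1,170. income exceeds $149,500 by $23,200, which is 31 full-or-partial $750 increments; reduction = 31 × $15 = $465, leaving $705.
Commuter Credit: $172,700 is at or below the $182,600 threshold, so the full $960 applies.
Health Coverage Credit: $172,700 is below the $201,200 cutoff, so the full $5,675 applies.
Total: $705 + $960 + $5,675 = $7,340.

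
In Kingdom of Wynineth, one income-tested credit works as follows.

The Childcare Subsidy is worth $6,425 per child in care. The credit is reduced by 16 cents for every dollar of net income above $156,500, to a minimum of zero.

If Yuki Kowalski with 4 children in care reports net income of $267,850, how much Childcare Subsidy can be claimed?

Childcare Subsidy: base = 4 × $6,425 = $25,700. 16% of the $111,350 excess over $156,500 is $17,816; credit = $25,700 − $17,816 = $7,884.

$7,884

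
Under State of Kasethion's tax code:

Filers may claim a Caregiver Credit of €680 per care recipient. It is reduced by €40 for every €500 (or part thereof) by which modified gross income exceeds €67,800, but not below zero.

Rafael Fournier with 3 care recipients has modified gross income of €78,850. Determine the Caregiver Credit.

€1,120

Caregiver Credit: base = 3 × €680 = €2,040. income exceeds €67,800 by €11,050, which is 23 full-or-partial €500 increments; reduction = 23 × €40 = €920, leaving €1,120.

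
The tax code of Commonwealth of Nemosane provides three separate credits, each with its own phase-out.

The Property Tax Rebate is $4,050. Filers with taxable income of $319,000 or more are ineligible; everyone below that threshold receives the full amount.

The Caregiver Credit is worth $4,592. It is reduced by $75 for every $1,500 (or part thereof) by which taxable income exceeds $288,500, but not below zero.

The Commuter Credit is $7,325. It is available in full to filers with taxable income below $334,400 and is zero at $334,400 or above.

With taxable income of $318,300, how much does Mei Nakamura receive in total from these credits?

Property Tax Rebate: $318,300 is below the $319,000 cutoff, so the full $4,050 applies.
Caregiver Credit: income exceeds $288,500 by $29,800, which is 20 full-or-partial $1,500 increments; reduction = 20 × $75 = $1,500, leaving $3,092.
Commuter Credit: $318,300 is below the $334,400 cutoff, so the full $7,325 applies.
Total: $4,050 + $3,092 + $7,325 = $14,467.

$14,467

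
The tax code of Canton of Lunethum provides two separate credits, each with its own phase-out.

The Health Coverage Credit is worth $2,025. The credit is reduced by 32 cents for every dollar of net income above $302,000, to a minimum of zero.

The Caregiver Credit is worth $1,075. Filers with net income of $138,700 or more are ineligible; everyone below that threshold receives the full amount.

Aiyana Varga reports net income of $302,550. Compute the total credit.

Health Coverage Credit: 32% of the $550 excess over $302,000 is $176; credit = $2,025 − $176 = $1,849.
Caregiver Credit: $302,550 meets or exceeds the $138,700 cutoff, so the credit is $0.
Total: $1,849 + $0 = $1,849.

$1,849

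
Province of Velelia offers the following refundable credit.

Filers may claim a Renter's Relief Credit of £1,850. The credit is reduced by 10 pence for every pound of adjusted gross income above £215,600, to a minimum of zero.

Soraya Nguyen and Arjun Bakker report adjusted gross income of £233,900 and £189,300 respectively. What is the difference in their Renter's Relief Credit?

Soraya (£233,900): Renter's Relief Credit: 10% of the £18,300 excess over £215,600 is £1,830; credit = £1,850 − £1,830 = £20.
Arjun (£189,300): Renter's Relief Credit: £189,300 is at or below the £215,600 threshold, so the full £1,850 applies.
Difference: |£20 − £1,850| = £1,830.

£1,830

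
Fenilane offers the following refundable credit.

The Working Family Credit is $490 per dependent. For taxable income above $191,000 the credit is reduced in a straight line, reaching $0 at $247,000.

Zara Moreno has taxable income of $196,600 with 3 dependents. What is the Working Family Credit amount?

Working Family Credit: base = 3 × $490 = $1,470. $196,600 is $5,600 into a $56,000 phase-out range, leaving 50,400/56,000 of the credit: $1,470 × 50,400/56,000 = $1,323.

$1,323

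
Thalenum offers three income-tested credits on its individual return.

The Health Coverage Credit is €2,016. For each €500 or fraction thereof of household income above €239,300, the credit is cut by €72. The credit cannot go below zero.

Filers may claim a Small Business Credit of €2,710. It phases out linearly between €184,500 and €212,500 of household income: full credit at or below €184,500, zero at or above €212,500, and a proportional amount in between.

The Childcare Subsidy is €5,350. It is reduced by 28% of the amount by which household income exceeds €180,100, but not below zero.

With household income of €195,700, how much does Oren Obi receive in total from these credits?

Health Coverage Credit: €195,700 is at or below the €239,300 threshold, so the full €2,016 applies.
Small Business Credit: €195,700 is €11,200 into a €28,000 phase-out range, leaving 16,800/28,000 of the credit: €2,710 × 16,800/28,000 = €1,626.
Childcare Subsidy: 28% of the €15,600 excess over €180,100 is €4,368; credit = €5,350 − €4,368 = €982.
Total: €2,016 + €1,626 + €982 = €4,624.

€4,624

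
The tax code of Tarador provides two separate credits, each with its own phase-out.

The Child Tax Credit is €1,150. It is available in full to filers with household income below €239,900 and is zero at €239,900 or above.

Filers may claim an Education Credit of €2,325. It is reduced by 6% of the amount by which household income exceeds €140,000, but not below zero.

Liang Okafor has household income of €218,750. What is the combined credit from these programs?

€1,150

Child Tax Credit: €218,750 is below the €239,900 cutoff, so the full €1,150 applies.
Education Credit: 6% of the €78,750 excess over €140,000 is €4,725 ≥ base, so the credit is €0.
Total: €1,150 + €0 = €1,150.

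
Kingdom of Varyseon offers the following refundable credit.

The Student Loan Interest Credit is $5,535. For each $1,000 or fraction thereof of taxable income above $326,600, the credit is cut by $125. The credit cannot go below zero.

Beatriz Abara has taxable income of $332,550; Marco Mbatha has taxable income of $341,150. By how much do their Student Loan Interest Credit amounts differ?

Beatriz ($332,550): Student Loan Interest Credit: income exceeds $326,600 by $5,950, which is 6 full-or-partial $1,000 increments; reduction = 6 × $125 = $750, leaving $4,785.
Marco ($341,150): Student Loan Interest Credit: income exceeds $326,600 by $14,550, which is 15 full-or-partial $1,000 increments; reduction = 15 × $125 = $1,875, leaving $3,660.
Difference: |$4,785 − $3,660| = $1,125.

$1,125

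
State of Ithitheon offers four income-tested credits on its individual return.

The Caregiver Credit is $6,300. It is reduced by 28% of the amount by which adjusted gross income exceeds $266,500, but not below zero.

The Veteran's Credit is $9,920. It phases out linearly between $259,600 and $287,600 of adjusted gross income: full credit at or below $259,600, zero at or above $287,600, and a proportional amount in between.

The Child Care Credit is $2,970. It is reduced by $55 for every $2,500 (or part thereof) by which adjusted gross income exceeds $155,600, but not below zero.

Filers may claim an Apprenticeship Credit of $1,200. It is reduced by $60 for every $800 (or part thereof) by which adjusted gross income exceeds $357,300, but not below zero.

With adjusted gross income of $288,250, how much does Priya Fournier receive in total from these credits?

Caregiver Credit: 28% of the $21,750 excess over $266,500 is $6,090; credit = $6,300 − $6,090 = $210.
Veteran's Credit: $288,250 is at or above $287,600, so the credit is $0.
Child Care Credit: income exceeds $155,600 by $132,650 → 54 increments × $55 = $2,970 ≥ base, so the credit is $0.
Apprenticeship Credit: $288,250 is at or below the $357,300 threshold, so the full $1,200 applies.
Total: $210 + $0 + $0 + $1,200 = $1,410.

$1,410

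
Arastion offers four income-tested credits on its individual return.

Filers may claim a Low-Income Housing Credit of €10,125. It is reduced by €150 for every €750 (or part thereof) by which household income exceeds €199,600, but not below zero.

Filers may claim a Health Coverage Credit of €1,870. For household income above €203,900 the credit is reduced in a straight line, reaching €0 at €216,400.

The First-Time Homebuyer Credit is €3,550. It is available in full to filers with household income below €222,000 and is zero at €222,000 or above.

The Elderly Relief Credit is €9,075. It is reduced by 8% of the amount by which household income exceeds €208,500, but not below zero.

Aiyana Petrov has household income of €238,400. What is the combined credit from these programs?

Low-Income Housing Credit: income exceeds €199,600 by €38,800, which is 52 full-or-partial €750 increments; reduction = 52 × €150 = €7,800, leaving €2,325.
Health Coverage Credit: €238,400 is at or above €216,400, so the credit is €0.
First-Time Homebuyer Credit: €238,400 meets or exceeds the €222,000 cutoff, so the credit is €0.
Elderly Relief Credit: 8% of the €29,900 excess over €208,500 is €2,392; credit = €9,075 − €2,392 = €6,683.
Total: €2,325 + €0 + €0 + €6,683 = €9,008.

€9,008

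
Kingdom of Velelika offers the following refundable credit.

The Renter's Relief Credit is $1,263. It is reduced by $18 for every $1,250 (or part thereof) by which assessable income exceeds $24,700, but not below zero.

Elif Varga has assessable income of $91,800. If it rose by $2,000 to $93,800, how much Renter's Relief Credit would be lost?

$36

At $91,800 — income exceeds $24,700 by $67,100, which is 54 full-or-partial $1,250 increments; reduction = 54 × $18 = $972, leaving $291.
At $93,800 — income exceeds $24,700 by $69,100, which is 56 full-or-partial $1,250 increments; reduction = 56 × $18 = $1,008, leaving $255.
Lost: $291 − $255 = $36.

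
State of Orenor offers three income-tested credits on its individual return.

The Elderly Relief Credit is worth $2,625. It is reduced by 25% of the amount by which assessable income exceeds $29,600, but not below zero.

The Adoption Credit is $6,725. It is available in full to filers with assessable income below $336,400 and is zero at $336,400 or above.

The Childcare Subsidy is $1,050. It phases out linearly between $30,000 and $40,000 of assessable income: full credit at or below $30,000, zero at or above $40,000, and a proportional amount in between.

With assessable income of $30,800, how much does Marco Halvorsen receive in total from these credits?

Elderly Relief Credit: 25% of the $1,200 excess over $29,600 is $300; credit = $2,625 − $300 = $2,325.
Adoption Credit: $30,800 is below the $336,400 cutoff, so the full $6,725 applies.
Childcare Subsidy: $30,800 is $800 into a $10,000 phase-out range, leaving 9,200/10,000 of the credit: $1,050 × 9,200/10,000 = $966.
Total: $2,325 + $6,725 + $966 = $10,016.

$10,016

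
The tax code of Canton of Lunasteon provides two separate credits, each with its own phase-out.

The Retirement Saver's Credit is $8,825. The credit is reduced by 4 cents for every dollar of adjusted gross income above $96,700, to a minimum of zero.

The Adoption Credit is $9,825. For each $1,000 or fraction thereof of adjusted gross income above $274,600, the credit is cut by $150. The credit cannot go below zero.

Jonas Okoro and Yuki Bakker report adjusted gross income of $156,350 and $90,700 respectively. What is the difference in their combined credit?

Jonas ($156,350): Retirement Saver's Credit: 4% of the $59,650 excess over $96,700 is $2,386; credit = $8,825 − $2,386 = $6,439. Adoption Credit: $156,350 is at or below the $274,600 threshold, so the full $9,825 applies. total $6,439 + $9,825 = $16,264
Yuki ($90,700): Retirement Saver's Credit: $90,700 is at or below the $96,700 threshold, so the full $8,825 applies. Adoption Credit: $90,700 is at or below the $274,600 threshold, so the full $9,825 applies. total $8,825 + $9,825 = $18,650
Difference: |$16,264 − $18,650| = $2,386.

$2,386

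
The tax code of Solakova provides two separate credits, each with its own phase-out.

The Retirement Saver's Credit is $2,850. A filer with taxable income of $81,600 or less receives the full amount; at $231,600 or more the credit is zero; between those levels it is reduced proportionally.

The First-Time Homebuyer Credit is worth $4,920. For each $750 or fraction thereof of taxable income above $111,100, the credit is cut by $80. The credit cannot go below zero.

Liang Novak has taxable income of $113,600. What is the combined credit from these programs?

Retirement Saver's Credit: $113,600 is $32,000 into a $150,000 phase-out range, leaving 118,000/150,000 of the credit: $2,850 × 118,000/150,000 = $2,242.
First-Time Homebuyer Credit: income exceeds $111,100 by $2,500, which is 4 full-or-partial $750 increments; reduction = 4 × $80 = $320, leaving $4,600.
Total: $2,242 + $4,600 = $6,842.

$6,842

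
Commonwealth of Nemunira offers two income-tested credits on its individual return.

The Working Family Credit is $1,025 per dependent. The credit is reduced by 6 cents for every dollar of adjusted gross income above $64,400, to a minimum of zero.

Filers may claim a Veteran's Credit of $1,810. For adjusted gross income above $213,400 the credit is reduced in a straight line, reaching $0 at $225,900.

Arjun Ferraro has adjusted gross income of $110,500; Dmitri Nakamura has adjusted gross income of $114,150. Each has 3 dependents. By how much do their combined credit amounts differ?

Arjun ($110,500): Working Family Credit: base = 3 × $1,025 = $3,075. 6% of the $46,100 excess over $64,400 is $2,766; credit = $3,075 − $2,766 = $309. Veteran's Credit: $110,500 is at or below the $213,400 threshold, so the full $1,810 applies. total $309 + $1,810 = $2,119
Dmitri ($114,150): Working Family Credit: base = 3 × $1,025 = $3,075. 6% of the $49,750 excess over $64,400 is $2,985; credit = $3,075 − $2,985 = $90. Veteran's Credit: $114,150 is at or below the $213,400 threshold, so the full $1,810 applies. total $90 + $1,810 = $1,900
Difference: |$2,119 − $1,900| = $219.

$219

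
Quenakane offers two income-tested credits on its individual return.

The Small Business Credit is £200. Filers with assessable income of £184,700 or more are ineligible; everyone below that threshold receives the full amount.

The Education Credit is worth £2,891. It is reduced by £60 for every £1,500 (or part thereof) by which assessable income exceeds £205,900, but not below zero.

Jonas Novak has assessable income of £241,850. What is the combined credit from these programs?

£1,451

Small Business Credit: £241,850 meets or exceeds the £184,700 cutoff, so the credit is £0.
Education Credit: income exceeds £205,900 by £35,950, which is 24 full-or-partial £1,500 increments; reduction = 24 × £60 = £1,440, leaving £1,451.
Total: £0 + £1,451 = £1,451.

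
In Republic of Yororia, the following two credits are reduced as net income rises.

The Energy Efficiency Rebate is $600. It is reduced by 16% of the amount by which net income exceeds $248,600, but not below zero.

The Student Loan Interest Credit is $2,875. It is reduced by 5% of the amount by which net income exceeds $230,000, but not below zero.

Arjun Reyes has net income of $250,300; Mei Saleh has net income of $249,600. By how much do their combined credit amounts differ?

$147

Arjun ($250,300): Energy Efficiency Rebate: 16% of the $1,700 excess over $248,600 is $272; credit = $600 − $272 = $328. Student Loan Interest Credit: 5% of the $20,300 excess over $230,000 is $1,015; credit = $2,875 − $1,015 = $1,860. total $328 + $1,860 = $2,188
Mei ($249,600): Energy Efficiency Rebate: 16% of the $1,000 excess over $248,600 is $160; credit = $600 − $160 = $440. Student Loan Interest Credit: 5% of the $19,600 excess over $230,000 is $980; credit = $2,875 − $980 = $1,895. total $440 + $1,895 = $2,335
Difference: |$2,188 − $2,335| = $147.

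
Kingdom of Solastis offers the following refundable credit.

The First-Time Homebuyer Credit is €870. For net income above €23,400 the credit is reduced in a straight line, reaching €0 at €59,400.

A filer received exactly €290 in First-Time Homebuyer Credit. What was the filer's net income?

€47,400

€290 is 290/870 of the full €870, so 580/870 of the €36,000 range has been used: income = €23,400 + €36,000 × 580/870 = €47,400.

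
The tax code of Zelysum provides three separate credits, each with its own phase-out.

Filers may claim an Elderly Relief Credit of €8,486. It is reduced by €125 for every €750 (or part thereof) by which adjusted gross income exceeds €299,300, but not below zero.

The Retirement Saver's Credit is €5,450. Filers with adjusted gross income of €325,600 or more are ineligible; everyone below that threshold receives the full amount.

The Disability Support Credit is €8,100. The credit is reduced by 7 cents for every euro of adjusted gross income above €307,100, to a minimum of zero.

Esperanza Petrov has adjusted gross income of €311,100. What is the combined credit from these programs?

Elderly Relief Credit: income exceeds €299,300 by €11,800, which is 16 full-or-partial €750 increments; reduction = 16 × €125 = €2,000, leaving €6,486.
Retirement Saver's Credit: €311,100 is below the €325,600 cutoff, so the full €5,450 applies.
Disability Support Credit: 7% of the €4,000 excess over €307,100 is €280; credit = €8,100 − €280 = €7,820.
Total: €6,486 + €5,450 + €7,820 = €19,756.

€19,756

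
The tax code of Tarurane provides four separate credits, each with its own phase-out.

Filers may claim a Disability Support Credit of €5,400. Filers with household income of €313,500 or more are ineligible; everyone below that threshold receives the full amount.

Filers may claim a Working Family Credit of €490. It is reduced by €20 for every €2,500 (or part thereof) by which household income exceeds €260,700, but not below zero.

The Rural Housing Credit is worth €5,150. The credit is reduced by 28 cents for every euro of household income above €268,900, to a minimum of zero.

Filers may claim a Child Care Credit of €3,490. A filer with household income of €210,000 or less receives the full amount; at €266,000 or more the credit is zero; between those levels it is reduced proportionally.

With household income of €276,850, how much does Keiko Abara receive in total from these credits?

€8,674

Disability Support Credit: €276,850 is below the €313,500 cutoff, so the full €5,400 applies.
Working Family Credit: income exceeds €260,700 by €16,150, which is 7 full-or-partial €2,500 increments; reduction = 7 × €20 = €140, leaving €350.
Rural Housing Credit: 28% of the €7,950 excess over €268,900 is €2,226; credit = €5,150 − €2,226 = €2,924.
Child Care Credit: €276,850 is at or above €266,000, so the credit is €0.
Total: €5,400 + €350 + €2,924 + €0 = €8,674.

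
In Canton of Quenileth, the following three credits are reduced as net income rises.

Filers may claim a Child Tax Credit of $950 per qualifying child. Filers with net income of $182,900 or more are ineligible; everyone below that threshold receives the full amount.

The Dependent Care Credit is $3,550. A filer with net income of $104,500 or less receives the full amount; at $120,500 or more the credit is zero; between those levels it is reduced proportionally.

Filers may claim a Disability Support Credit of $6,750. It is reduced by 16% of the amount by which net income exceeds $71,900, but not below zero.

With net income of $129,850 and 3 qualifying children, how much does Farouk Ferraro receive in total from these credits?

$2,850

Child Tax Credit: base = 3 × $950 = $2,850. $129,850 is below the $182,900 cutoff, so the full $2,850 applies.
Dependent Care Credit: $129,850 is at or above $120,500, so the credit is $0.
Disability Support Credit: 16% of the $57,950 excess over $71,900 is $9,272 ≥ base, so the credit is $0.
Total: $2,850 + $0 + $0 = $2,850.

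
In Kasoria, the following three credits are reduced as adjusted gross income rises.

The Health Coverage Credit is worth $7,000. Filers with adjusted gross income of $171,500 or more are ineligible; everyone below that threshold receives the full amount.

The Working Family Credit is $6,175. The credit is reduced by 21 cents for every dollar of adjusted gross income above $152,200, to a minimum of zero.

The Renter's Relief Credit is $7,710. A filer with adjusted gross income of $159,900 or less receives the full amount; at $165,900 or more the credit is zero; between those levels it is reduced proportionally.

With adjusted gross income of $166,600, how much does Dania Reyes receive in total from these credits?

Health Coverage Credit: $166,600 is below the $171,500 cutoff, so the full $7,000 applies.
Working Family Credit: 21% of the $14,400 excess over $152,200 is $3,024; credit = $6,175 − $3,024 = $3,151.
Renter's Relief Credit: $166,600 is at or above $165,900, so the credit is $0.
Total: $7,000 + $3,151 + $0 = $10,151.

$10,151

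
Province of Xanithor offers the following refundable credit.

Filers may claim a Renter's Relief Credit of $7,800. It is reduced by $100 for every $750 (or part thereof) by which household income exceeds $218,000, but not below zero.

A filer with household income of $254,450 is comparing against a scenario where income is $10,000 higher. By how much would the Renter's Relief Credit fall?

At $254,450 — income exceeds $218,000 by $36,450, which is 49 full-or-partial $750 increments; reduction = 49 × $100 = $4,900, leaving $2,900.
At $264,450 — income exceeds $218,000 by $46,450, which is 62 full-or-partial $750 increments; reduction = 62 × $100 = $6,200, leaving $1,600.
Lost: $2,900 − $1,600 = $1,300.

$1,300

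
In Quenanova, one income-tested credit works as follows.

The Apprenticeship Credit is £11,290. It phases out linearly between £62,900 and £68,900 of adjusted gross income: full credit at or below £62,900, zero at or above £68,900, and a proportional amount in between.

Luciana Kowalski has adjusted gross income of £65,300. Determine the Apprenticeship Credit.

£6,774

Apprenticeship Credit: £65,300 is £2,400 into a £6,000 phase-out range, leaving 3,600/6,000 of the credit: £11,290 × 3,600/6,000 = £6,774.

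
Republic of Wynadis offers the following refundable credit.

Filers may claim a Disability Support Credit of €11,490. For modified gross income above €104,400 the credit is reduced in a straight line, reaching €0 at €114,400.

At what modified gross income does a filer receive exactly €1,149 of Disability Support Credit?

€113,400

€1,149 is 1,149/11,490 of the full €11,490, so 10,341/11,490 of the €10,000 range has been used: income = €104,400 + €10,000 × 10,341/11,490 = €113,400.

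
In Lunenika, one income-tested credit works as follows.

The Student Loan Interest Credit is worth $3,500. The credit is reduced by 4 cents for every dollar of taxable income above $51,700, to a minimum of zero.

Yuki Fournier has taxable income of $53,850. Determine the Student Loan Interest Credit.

$3,414

Student Loan Interest Credit: 4% of the $2,150 excess over $51,700 is $86; credit = $3,500 − $86 = $3,414.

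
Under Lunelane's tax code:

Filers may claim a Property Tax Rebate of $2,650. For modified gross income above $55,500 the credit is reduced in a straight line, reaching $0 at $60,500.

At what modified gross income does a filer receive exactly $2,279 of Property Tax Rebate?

$2,279 is 2,279/2,650 of the full $2,650, so 371/2,650 of the $5,000 range has been used: income = $55,500 + $5,000 × 371/2,650 = $56,200.

$56,200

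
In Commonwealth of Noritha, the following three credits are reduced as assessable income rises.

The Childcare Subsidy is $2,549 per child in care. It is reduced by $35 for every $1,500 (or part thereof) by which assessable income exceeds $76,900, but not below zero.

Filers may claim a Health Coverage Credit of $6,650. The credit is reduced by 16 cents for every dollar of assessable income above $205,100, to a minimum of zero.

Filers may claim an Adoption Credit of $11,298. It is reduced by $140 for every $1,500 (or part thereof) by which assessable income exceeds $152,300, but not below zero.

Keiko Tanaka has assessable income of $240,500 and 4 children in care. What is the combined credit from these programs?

$10,370

Childcare Subsidy: base = 4 × $2,549 = $10,196. income exceeds $76,900 by $163,600, which is 110 full-or-partial $1,500 increments; reduction = 110 × $35 = $3,850, leaving $6,346.
Health Coverage Credit: 16% of the $35,400 excess over $205,100 is $5,664; credit = $6,650 − $5,664 = $986.
Adoption Credit: income exceeds $152,300 by $88,200, which is 59 full-or-partial $1,500 increments; reduction = 59 × $140 = $8,260, leaving $3,038.
Total: $6,346 + $986 + $3,038 = $10,370.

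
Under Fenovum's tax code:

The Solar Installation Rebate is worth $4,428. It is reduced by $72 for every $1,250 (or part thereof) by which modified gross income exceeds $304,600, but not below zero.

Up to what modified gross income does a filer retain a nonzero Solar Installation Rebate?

After 61 increments the reduction is 61 × $72 = $4,392, leaving $36; one more increment wipes it out. Increment 61 ends at excess 61 × $1,250 = $76,250, so the highest qualifying income is $304,600 + $76,250 = $380,850.

$380,850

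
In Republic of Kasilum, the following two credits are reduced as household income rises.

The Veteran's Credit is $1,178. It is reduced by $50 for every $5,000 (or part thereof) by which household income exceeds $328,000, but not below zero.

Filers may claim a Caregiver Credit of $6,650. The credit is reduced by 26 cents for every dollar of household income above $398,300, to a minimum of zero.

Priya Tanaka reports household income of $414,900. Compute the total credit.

$2,612

Veteran's Credit: income exceeds $328,000 by $86,900, which is 18 full-or-partial $5,000 increments; reduction = 18 × $50 = $900, leaving $278.
Caregiver Credit: 26% of the $16,600 excess over $398,300 is $4,316; credit = $6,650 − $4,316 = $2,334.
Total: $278 + $2,334 = $2,612.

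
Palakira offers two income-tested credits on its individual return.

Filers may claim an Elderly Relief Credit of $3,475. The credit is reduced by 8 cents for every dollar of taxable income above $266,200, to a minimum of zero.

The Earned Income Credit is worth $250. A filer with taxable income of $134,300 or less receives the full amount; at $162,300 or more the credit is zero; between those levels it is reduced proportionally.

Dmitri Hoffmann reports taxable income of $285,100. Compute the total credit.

Elderly Relief Credit: 8% of the $18,900 excess over $266,200 is $1,512; credit = $3,475 − $1,512 = $1,963.
Earned Income Credit: $285,100 is at or above $162,300, so the credit is $0.
Total: $1,963 + $0 = $1,963.

$1,963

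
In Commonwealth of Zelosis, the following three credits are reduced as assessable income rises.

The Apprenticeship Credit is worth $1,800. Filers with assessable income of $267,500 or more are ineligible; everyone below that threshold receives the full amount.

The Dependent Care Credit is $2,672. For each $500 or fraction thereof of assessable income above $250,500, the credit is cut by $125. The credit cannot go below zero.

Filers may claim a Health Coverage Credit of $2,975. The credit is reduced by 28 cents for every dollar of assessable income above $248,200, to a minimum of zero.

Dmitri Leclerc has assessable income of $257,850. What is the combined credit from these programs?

$2,870

Apprenticeship Credit: $257,850 is below the $267,500 cutoff, so the full $1,800 applies.
Dependent Care Credit: income exceeds $250,500 by $7,350, which is 15 full-or-partial $500 increments; reduction = 15 × $125 = $1,875, leaving $797.
Health Coverage Credit: 28% of the $9,650 excess over $248,200 is $2,702; credit = $2,975 − $2,702 = $273.
Total: $1,800 + $797 + $273 = $2,870.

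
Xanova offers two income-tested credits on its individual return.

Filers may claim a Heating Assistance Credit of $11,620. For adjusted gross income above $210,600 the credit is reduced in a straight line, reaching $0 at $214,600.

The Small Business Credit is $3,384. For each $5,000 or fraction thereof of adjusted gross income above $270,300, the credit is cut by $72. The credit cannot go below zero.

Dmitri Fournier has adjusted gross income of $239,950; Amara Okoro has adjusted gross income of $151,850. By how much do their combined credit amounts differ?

Dmitri ($239,950): Heating Assistance Credit: $239,950 is at or above $214,600, so the credit is $0. Small Business Credit: $239,950 is at or below the $270,300 threshold, so the full $3,384 applies. total $0 + $3,384 = $3,384
Amara ($151,850): Heating Assistance Credit: $151,850 is at or below the $210,600 threshold, so the full $11,620 applies. Small Business Credit: $151,850 is at or below the $270,300 threshold, so the full $3,384 applies. total $11,620 + $3,384 = $15,004
Difference: |$3,384 − $15,004| = $11,620.

$11,620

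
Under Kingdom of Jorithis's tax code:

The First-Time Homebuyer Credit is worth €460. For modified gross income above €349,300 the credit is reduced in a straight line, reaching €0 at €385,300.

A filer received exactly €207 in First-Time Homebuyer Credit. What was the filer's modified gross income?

€369,100

€207 is 207/460 of the full €460, so 253/460 of the €36,000 range has been used: income = €349,300 + €36,000 × 253/460 = €369,100.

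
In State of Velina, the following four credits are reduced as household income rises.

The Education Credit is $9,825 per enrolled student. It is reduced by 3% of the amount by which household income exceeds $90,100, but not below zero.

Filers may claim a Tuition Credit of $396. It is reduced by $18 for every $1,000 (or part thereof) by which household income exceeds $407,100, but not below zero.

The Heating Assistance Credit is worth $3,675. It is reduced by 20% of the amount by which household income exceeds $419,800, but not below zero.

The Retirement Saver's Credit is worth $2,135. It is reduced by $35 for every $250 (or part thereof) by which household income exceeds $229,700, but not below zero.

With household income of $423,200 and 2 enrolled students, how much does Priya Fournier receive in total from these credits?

$12,742

Education Credit: base = 2 × $9,825 = $19,650. 3% of the $333,100 excess over $90,100 is $9,993; credit = $19,650 − $9,993 = $9,657.
Tuition Credit: income exceeds $407,100 by $16,100, which is 17 full-or-partial $1,000 increments; reduction = 17 × $18 = $306, leaving $90.
Heating Assistance Credit: 20% of the $3,400 excess over $419,800 is $680; credit = $3,675 − $680 = $2,995.
Retirement Saver's Credit: income exceeds $229,700 by $193,500 → 774 increments × $35 = $27,090 ≥ base, so the credit is $0.
Total: $9,657 + $90 + $2,995 + $0 = $12,742.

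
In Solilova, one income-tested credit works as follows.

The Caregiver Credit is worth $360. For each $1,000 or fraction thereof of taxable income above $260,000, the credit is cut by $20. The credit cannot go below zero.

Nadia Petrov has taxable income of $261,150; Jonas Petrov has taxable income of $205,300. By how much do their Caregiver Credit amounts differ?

$40

Nadia ($261,150): Caregiver Credit: income exceeds $260,000 by $1,150, which is 2 full-or-partial $1,000 increments; reduction = 2 × $20 = $40, leaving $320.
Jonas ($205,300): Caregiver Credit: $205,300 is at or below the $260,000 threshold, so the full $360 applies.
Difference: |$320 − $360| = $40.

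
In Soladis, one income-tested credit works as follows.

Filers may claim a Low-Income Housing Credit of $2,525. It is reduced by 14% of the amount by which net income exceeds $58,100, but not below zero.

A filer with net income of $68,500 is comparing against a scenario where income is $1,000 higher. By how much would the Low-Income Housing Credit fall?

At $68,500 — 14% of the $10,400 excess over $58,100 is $1,456; credit = $2,525 − $1,456 = $1,069.
At $69,500 — 14% of the $11,400 excess over $58,100 is $1,596; credit = $2,525 − $1,596 = $929.
Lost: $1,069 − $929 = $140.

$140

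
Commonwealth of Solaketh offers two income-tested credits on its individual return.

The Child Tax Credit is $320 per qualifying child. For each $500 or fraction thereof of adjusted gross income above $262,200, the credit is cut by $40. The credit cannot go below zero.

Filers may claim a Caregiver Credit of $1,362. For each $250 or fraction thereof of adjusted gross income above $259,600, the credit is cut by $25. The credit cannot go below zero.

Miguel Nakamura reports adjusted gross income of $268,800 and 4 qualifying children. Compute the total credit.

$1,157

Child Tax Credit: base = 4 × $320 = $1,280. income exceeds $262,200 by $6,600, which is 14 full-or-partial $500 increments; reduction = 14 × $40 = $560, leaving $720.
Caregiver Credit: income exceeds $259,600 by $9,200, which is 37 full-or-partial $250 increments; reduction = 37 × $25 = $925, leaving $437.
Total: $720 + $437 = $1,157.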